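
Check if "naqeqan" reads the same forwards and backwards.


Word: "naqeqan"
Reversed: "naqeqan"
Forward == Backward? naqeqan == naqeqan
Palindrome = Yes


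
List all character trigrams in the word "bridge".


Word: "bridge" (length 6)
Number of trigrams = 6 - 3 + 1 = 4
  Position 0: "bri"
  Position 1: "rid"
  Position 2: "idg"
  Position 3: "dge"
Trigrams = "bri", "rid", "idg", "dge"


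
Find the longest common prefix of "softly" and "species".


Word 1: "softly"
Word 2: "species"
Comparing from start:
  Pos 0: 's' == 's'
  Pos 1: 'o' != 'p' (stop)
LCP = "s" (length 1)


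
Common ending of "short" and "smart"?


Word 1: "short"
Word 2: "smart"
Comparing from end:
  Pos -1: 't' == 't'
  Pos -2: 'r' == 'r'
  Pos -3: 'o' != 'a' (stop)
LCS = "rt" (length 2)


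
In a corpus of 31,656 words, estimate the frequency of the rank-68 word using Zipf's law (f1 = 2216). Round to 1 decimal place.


Zipf's law: f(r) = f(1) / r
f(1) = 2216
f(68) = 2216 / 68
= 32.6 occurrences


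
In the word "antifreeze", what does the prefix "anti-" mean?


Prefix: anti-
Example: antifreeze (anti- + freeze)
Meaning = against


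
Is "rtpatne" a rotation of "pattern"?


Word: "pattern", Candidate: "rtpatne"
Method: check if candidate is substring of word+word
"patternpattern" contains "rtpatne"? No
Is rotation = No


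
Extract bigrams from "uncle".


Word: "uncle" (length 5)
Number of bigrams = 5 - 2 + 1 = 4
  Position 0: "un"
  Position 1: "nc"
  Position 2: "cl"
  Position 3: "le"
Bigrams = "un", "nc", "cl", "le"


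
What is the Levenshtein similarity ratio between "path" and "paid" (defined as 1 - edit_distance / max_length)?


Word 1: "path" (length 4)
Word 2: "paid" (length 4)
One optimal edit sequence:
  1. keep 'p'
  2. keep 'a'
  3. substitute 't' -> 'i'  (+1)
  4. substitute 'h' -> 'd'  (+1)
Edit distance = 2
Max length = max(4, 4) = 4
Similarity = 1 - 2/4
= 0.5000


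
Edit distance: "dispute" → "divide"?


Word 1: "dispute" (length 7)
Word 2: "divide" (length 6)
One optimal edit sequence (insert/delete/substitute each cost 1):
  1. keep 'd'
  2. keep 'i'
  3. delete 's'  (+1)
  4. substitute 'p' -> 'v'  (+1)
  5. substitute 'u' -> 'i'  (+1)
  6. substitute 't' -> 'd'  (+1)
  7. keep 'e'
Total edit operations: 4
Edit distance = 4


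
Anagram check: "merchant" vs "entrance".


Word 1: "merchant" → sorted: acehmnrt
Word 2: "entrance" → sorted: aceennrt
Same letters? acehmnrt != aceennrt
Anagram = No


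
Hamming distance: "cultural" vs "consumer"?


Comparing character by character (same length = 8):
  Pos 0: 'c' vs 'c' =
  Pos 1: 'u' vs 'o' !=
  Pos 2: 'l' vs 'n' !=
  Pos 3: 't' vs 's' !=
  Pos 4: 'u' vs 'u' =
  Pos 5: 'r' vs 'm' !=
  Pos 6: 'a' vs 'e' !=
  Pos 7: 'l' vs 'r' !=
Hamming distance = 6


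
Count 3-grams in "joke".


Word: "joke" (length 4)
Number of 3-grams = length - 3 + 1 = 4 - 3 + 1
= 2


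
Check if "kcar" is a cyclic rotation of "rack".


Word: "rack", Candidate: "kcar"
Method: check if candidate is substring of word+word
"rackrack" contains "kcar"? No
Is rotation = No


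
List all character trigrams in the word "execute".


Word: "execute" (length 7)
Number of trigrams = 7 - 3 + 1 = 5
  Position 0: "exe"
  Position 1: "xec"
  Position 2: "ecu"
  Position 3: "cut"
  Position 4: "ute"
Trigrams = "exe", "xec", "ecu", "cut", "ute"


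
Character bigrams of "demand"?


Word: "demand" (length 6)
Number of bigrams = 6 - 2 + 1 = 5
  Position 0: "de"
  Position 1: "em"
  Position 2: "ma"
  Position 3: "an"
  Position 4: "nd"
Bigrams = "de", "em", "ma", "an", "nd"


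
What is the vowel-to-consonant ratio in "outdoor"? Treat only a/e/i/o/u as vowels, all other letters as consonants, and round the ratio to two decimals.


Word: "outdoor"
Vowels (a,e,i,o,u): 4
Consonants: 3
Ratio = 4/3
= 1.33


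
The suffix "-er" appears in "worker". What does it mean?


Suffix: -er
As in: worker -> work + -er
Meaning = one who / more


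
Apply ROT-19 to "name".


Word: "name"
Shift: 19
Each letter → (letter + shift) mod 26:
  'n' (13) + 19 = 6 → 'g'
  'a' (0) + 19 = 19 → 't'
  'm' (12) + 19 = 5 → 'f'
  'e' (4) + 19 = 23 → 'x'
Result = "gtfx"


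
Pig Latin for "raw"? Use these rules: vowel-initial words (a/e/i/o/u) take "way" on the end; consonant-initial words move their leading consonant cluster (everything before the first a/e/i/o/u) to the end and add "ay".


Word: "raw"
Starts with consonant(s) → move to end, add 'ay'
Consonant cluster: "r"
Pig Latin = "awray"


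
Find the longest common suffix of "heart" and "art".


Word 1: "heart"
Word 2: "art"
Comparing from end:
  Pos -1: 't' == 't'
  Pos -2: 'r' == 'r'
  Pos -3: 'a' == 'a'
LCS = "art" (length 3)


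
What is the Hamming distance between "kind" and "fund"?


Comparing character by character (same length = 4):
  Pos 0: 'k' vs 'f' !=
  Pos 1: 'i' vs 'u' !=
  Pos 2: 'n' vs 'n' =
  Pos 3: 'd' vs 'd' =
Hamming distance = 2


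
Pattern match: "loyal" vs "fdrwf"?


Pattern of "loyal": [0, 1, 2, 3, 0]
Pattern of "fdrwf": [0, 1, 2, 3, 0]
Patterns match
Same pattern = Yes


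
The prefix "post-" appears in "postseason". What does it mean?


Prefix: post-
Example: postseason = post- + season
Meaning = after


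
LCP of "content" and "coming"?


Word 1: "content"
Word 2: "coming"
Comparing from start:
  Pos 0: 'c' == 'c'
  Pos 1: 'o' == 'o'
  Pos 2: 'n' != 'm' (stop)
LCP = "co" (length 2)


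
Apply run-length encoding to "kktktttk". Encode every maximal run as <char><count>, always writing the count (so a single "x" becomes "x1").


String: "kktktttk"
Scanning for consecutive runs:
  'k' x 2
  't' x 1
  'k' x 1
  't' x 3
  'k' x 1
RLE = "k2t1k1t3k1"


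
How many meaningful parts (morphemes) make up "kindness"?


Word: "kindness"
Morphemes: kind + -ness
Each morpheme carries meaning
= 2 morphemes


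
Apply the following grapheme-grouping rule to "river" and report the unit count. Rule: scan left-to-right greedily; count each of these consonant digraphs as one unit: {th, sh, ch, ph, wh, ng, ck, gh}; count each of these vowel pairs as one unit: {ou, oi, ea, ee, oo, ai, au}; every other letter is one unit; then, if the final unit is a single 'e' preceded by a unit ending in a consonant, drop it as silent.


Word: "river" (5 letters)
Left-to-right scan:
  1. 'r' (letter)
  2. 'i' (letter)
  3. 'v' (letter)
  4. 'e' (letter)
  5. 'r' (letter)
Units from scan: 5
Sound units = 5 units


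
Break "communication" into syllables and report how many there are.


Word: "communication"
Syllable breakdown: com / mu / ni / ca / tion
Counting: 5 parts
= 5 syllables


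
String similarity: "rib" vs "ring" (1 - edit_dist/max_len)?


Word 1: "rib" (length 3)
Word 2: "ring" (length 4)
One optimal edit sequence:
  1. keep 'r'
  2. keep 'i'
  3. insert 'n'  (+1)
  4. substitute 'b' -> 'g'  (+1)
Edit distance = 2
Max length = max(3, 4) = 4
Similarity = 1 - 2/4
= 0.5000


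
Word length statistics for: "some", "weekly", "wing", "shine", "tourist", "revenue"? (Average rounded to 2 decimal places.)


Lengths: "some"=4, "weekly"=6, "wing"=4, "shine"=5, "tourist"=7, "revenue"=7
Sum = 33, Count = 6
Average = 33/6 = 5.50
= avg=5.50, min=4, max=7


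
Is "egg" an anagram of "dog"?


Word 1: "dog" → sorted: dgo
Word 2: "egg" → sorted: egg
Same letters? dgo != egg
Anagram = No


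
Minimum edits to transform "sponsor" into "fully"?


Word 1: "sponsor" (length 7)
Word 2: "fully" (length 5)
One optimal edit sequence (insert/delete/substitute each cost 1):
  1. delete 's'  (+1)
  2. delete 'p'  (+1)
  3. substitute 'o' -> 'f'  (+1)
  4. substitute 'n' -> 'u'  (+1)
  5. substitute 's' -> 'l'  (+1)
  6. substitute 'o' -> 'l'  (+1)
  7. substitute 'r' -> 'y'  (+1)
Total edit operations: 7
Edit distance = 7


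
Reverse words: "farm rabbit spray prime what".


Original: "farm rabbit spray prime what"
Words (1..n): farm | rabbit | spray | prime | what
Reversed (n..1): what | prime | spray | rabbit | farm
Result = "what prime spray rabbit farm"


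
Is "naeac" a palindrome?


Word: "naeac"
Reversed: "caean"
Forward == Backward? naeac != caean
Palindrome = No


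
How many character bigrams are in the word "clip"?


Word: "clip" (length 4)
Number of 2-grams = length - 2 + 1 = 4 - 2 + 1
= 3


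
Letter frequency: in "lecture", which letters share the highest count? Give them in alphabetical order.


Word: "lecture"
Letter counts:
  'c': 1
  'e': 2
  'l': 1
  'r': 1
  't': 1
  'u': 1
Maximum count = 2
Most frequent = 'e' (2 times each)


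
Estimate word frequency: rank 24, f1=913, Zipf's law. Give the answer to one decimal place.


Zipf's law: f(r) = f(1) / r
f(1) = 913
f(24) = 913 / 24
= 38.0 occurrences


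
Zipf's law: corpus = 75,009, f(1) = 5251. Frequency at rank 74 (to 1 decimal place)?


Zipf's law: f(r) = f(1) / r
f(1) = 5251
f(74) = 5251 / 74
= 71.0 occurrences


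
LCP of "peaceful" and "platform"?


Word 1: "peaceful"
Word 2: "platform"
Comparing from start:
  Pos 0: 'p' == 'p'
  Pos 1: 'e' != 'l' (stop)
LCP = "p" (length 1)


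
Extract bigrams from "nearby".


Word: "nearby" (length 6)
Number of bigrams = 6 - 2 + 1 = 5
  Position 0: "ne"
  Position 1: "ea"
  Position 2: "ar"
  Position 3: "rb"
  Position 4: "by"
Bigrams = "ne", "ea", "ar", "rb", "by"


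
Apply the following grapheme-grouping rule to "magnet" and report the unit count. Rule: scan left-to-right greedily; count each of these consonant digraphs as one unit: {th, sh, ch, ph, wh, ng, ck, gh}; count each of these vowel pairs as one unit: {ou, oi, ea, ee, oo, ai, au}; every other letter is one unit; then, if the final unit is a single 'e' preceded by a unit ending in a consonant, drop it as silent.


Word: "magnet" (6 letters)
Left-to-right scan:
  [1] 'm' (letter)
  [2] 'a' (letter)
  [3] 'g' (letter)
  [4] 'n' (letter)
  [5] 'e' (letter)
  [6] 't' (letter)
Units from scan: 6
Sound units = 6 units


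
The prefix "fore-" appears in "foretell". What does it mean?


Prefix: fore-
As in: foretell -> fore- + tell
Meaning = before


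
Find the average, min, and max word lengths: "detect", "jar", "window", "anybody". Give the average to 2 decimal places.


Lengths: "detect"=6, "jar"=3, "window"=6, "anybody"=7
Sum = 22, Count = 4
Average = 22/4 = 5.50
= avg=5.50, min=3, max=7


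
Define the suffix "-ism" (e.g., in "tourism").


Suffix: -ism
Example: tourism = tour + -ism
Meaning = belief / practice


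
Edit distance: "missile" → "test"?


Word 1: "missile" (length 7)
Word 2: "test" (length 4)
One optimal edit sequence (insert/delete/substitute each cost 1):
  1. delete 'm'  (+1)
  2. substitute 'i' -> 't'  (+1)
  3. substitute 's' -> 'e'  (+1)
  4. keep 's'
  5. delete 'i'  (+1)
  6. delete 'l'  (+1)
  7. substitute 'e' -> 't'  (+1)
Total edit operations: 6
Edit distance = 6


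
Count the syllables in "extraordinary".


Word: "extraordinary"
Syllable breakdown: ex · traor · di · nar · y
Counting: 5 parts
= 5 syllables


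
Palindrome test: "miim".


Word: "miim"
Reversed: "miim"
Forward == Backward? miim == miim
Palindrome = Yes


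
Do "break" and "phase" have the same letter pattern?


Pattern of "break": [0, 1, 2, 3, 4]
Pattern of "phase": [0, 1, 2, 3, 4]
Patterns match
Same pattern = Yes


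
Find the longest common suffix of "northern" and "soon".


Word 1: "northern"
Word 2: "soon"
Comparing from end:
  Pos -1: 'n' == 'n'
  Pos -2: 'r' != 'o' (stop)
LCS = "n" (length 1)


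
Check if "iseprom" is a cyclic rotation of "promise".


Word: "promise", Candidate: "iseprom"
Method: check if candidate is substring of word+word
"promisepromise" contains "iseprom"? Yes
Is rotation = Yes


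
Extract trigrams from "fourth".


Word: "fourth" (length 6)
Number of trigrams = 6 - 3 + 1 = 4
  Position 0: "fou"
  Position 1: "our"
  Position 2: "urt"
  Position 3: "rth"
Trigrams = "fou", "our", "urt", "rth"


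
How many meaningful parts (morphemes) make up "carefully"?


Word: "carefully"
Morphemes: care / -ful / -ly
Each morpheme carries meaning
= 3 morphemes


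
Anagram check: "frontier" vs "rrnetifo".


Word 1: "frontier" → sorted: efinorrt
Word 2: "rrnetifo" → sorted: efinorrt
Same letters? efinorrt == efinorrt
Anagram = Yes


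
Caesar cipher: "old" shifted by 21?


Word: "old"
Shift: 21
Each letter → (letter + shift) mod 26:
  'o' (14) + 21 = 9 → 'j'
  'l' (11) + 21 = 6 → 'g'
  'd' (3) + 21 = 24 → 'y'
Result = "jgy"


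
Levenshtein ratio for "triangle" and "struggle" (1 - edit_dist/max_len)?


Word 1: "triangle" (length 8)
Word 2: "struggle" (length 8)
One optimal edit sequence:
  1. insert 's'  (+1)
  2. keep 't'
  3. keep 'r'
  4. delete 'i'  (+1)
  5. substitute 'a' -> 'u'  (+1)
  6. substitute 'n' -> 'g'  (+1)
  7. keep 'g'
  8. keep 'l'
  9. keep 'e'
Edit distance = 4
Max length = max(8, 8) = 8
Similarity = 1 - 4/8
= 0.5000


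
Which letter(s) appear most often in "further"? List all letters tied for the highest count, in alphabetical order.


Word: "further"
Letter counts:
  'e': 1
  'f': 1
  'h': 1
  'r': 2
  't': 1
  'u': 1
Maximum count = 2
Most frequent = 'r' (2 times each)


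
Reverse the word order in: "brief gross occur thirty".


Original: "brief gross occur thirty"
Words (1..n): brief | gross | occur | thirty
Reversed (n..1): thirty | occur | gross | brief
Result = "thirty occur gross brief"


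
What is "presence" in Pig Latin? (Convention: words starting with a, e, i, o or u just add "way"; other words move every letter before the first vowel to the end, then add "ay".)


Word: "presence"
Starts with consonant(s) → move to end, add 'ay'
Consonant cluster: "pr"
Pig Latin = "esencepray"


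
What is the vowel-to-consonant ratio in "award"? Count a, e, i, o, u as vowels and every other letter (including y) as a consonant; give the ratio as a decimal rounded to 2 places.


Word: "award"
Vowels (a,e,i,o,u): 2
Consonants: 3
Ratio = 2/3
= 0.67


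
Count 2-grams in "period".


Word: "period" (length 6)
Number of 2-grams = length - 2 + 1 = 6 - 2 + 1
= 5


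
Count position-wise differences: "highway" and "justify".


Comparing character by character (same length = 7):
  Pos 0: 'h' vs 'j' !=
  Pos 1: 'i' vs 'u' !=
  Pos 2: 'g' vs 's' !=
  Pos 3: 'h' vs 't' !=
  Pos 4: 'w' vs 'i' !=
  Pos 5: 'a' vs 'f' !=
  Pos 6: 'y' vs 'y' =
Hamming distance = 6


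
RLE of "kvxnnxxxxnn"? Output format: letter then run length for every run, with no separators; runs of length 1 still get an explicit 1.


String: "kvxnnxxxxnn"
Scanning for consecutive runs:
  'k' x 1
  'v' x 1
  'x' x 1
  'n' x 2
  'x' x 4
  'n' x 2
RLE = "k1v1x1n2x4n2"


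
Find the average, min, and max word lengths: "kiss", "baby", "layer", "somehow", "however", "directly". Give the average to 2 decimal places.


Lengths: "kiss"=4, "baby"=4, "layer"=5, "somehow"=7, "however"=7, "directly"=8
Sum = 35, Count = 6
Average = 35/6 = 5.83
= avg=5.83, min=4, max=8


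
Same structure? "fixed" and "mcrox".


Pattern of "fixed": [0, 1, 2, 3, 4]
Pattern of "mcrox": [0, 1, 2, 3, 4]
Patterns match
Same pattern = Yes


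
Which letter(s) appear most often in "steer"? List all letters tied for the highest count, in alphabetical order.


Word: "steer"
Letter counts:
  'e': 2
  'r': 1
  's': 1
  't': 1
Maximum count = 2
Most frequent = 'e' (2 times each)


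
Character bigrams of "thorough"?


Word: "thorough" (length 8)
Number of bigrams = 8 - 2 + 1 = 7
  Position 0: "th"
  Position 1: "ho"
  Position 2: "or"
  Position 3: "ro"
  Position 4: "ou"
  Position 5: "ug"
  Position 6: "gh"
Bigrams = "th", "ho", "or", "ro", "ou", "ug", "gh"


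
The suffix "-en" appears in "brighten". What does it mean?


Suffix: -en
Example: brighten (bright + -en)
Meaning = to make / become


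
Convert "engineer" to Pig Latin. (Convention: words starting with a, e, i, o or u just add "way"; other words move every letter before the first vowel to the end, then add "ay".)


Word: "engineer"
Starts with vowel → add 'way'
Pig Latin = "engineerway"


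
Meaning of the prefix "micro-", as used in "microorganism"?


Prefix: micro-
Example: microorganism = micro- + organism
Meaning = small


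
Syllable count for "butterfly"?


Word: "butterfly"
Syllable breakdown: but · ter · fly
Counting: 3 parts
= 3 syllables


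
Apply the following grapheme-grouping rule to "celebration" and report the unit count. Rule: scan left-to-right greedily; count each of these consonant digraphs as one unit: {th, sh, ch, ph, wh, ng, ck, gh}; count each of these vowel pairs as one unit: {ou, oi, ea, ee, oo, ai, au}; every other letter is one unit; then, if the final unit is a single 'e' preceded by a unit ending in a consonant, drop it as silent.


Word: "celebration" (11 letters)
Left-to-right scan:
  (1) 'c' (letter)
  (2) 'e' (letter)
  (3) 'l' (letter)
  (4) 'e' (letter)
  (5) 'b' (letter)
  (6) 'r' (letter)
  (7) 'a' (letter)
  (8) 't' (letter)
  (9) 'i' (letter)
  (10) 'o' (letter)
  (11) 'n' (letter)
Units from scan: 11
Sound units = 11 units


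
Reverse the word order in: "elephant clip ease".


Original: "elephant clip ease"
Words (1..n): elephant | clip | ease
Reversed (n..1): ease | clip | elephant
Result = "ease clip elephant"


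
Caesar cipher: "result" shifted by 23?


Word: "result"
Shift: 23
Each letter → (letter + shift) mod 26:
  'r' (17) + 23 = 14 → 'o'
  'e' (4) + 23 = 1 → 'b'
  's' (18) + 23 = 15 → 'p'
  'u' (20) + 23 = 17 → 'r'
  'l' (11) + 23 = 8 → 'i'
  't' (19) + 23 = 16 → 'q'
Result = "obpriq"


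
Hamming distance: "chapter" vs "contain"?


Comparing character by character (same length = 7):
  Pos 0: 'c' vs 'c' =
  Pos 1: 'h' vs 'o' !=
  Pos 2: 'a' vs 'n' !=
  Pos 3: 'p' vs 't' !=
  Pos 4: 't' vs 'a' !=
  Pos 5: 'e' vs 'i' !=
  Pos 6: 'r' vs 'n' !=
Hamming distance = 6


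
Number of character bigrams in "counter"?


Word: "counter" (length 7)
Number of 2-grams = length - 2 + 1 = 7 - 2 + 1
= 6


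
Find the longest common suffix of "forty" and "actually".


Word 1: "forty"
Word 2: "actually"
Comparing from end:
  Pos -1: 'y' == 'y'
  Pos -2: 't' != 'l' (stop)
LCS = "y" (length 1)


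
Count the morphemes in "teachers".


Word: "teachers"
Morphemes: teach + -er + -s
Each morpheme carries meaning
= 3 morphemes


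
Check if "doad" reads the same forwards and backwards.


Word: "doad"
Reversed: "daod"
Forward == Backward? doad != daod
Palindrome = No


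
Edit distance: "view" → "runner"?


Word 1: "view" (length 4)
Word 2: "runner" (length 6)
One optimal edit sequence (insert/delete/substitute each cost 1):
  1. insert 'r'  (+1)
  2. insert 'u'  (+1)
  3. substitute 'v' -> 'n'  (+1)
  4. substitute 'i' -> 'n'  (+1)
  5. keep 'e'
  6. substitute 'w' -> 'r'  (+1)
Total edit operations: 5
Edit distance = 5


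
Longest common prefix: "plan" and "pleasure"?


Word 1: "plan"
Word 2: "pleasure"
Comparing from start:
  Pos 0: 'p' == 'p'
  Pos 1: 'l' == 'l'
  Pos 2: 'a' != 'e' (stop)
LCP = "pl" (length 2)


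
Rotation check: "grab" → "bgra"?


Word: "grab", Candidate: "bgra"
Method: check if candidate is substring of word+word
"grabgrab" contains "bgra"? Yes
Is rotation = Yes


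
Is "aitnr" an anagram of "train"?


Word 1: "train" → sorted: ainrt
Word 2: "aitnr" → sorted: ainrt
Same letters? ainrt == ainrt
Anagram = Yes


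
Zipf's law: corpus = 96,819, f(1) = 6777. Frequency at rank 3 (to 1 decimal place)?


Zipf's law: f(r) = f(1) / r
f(1) = 6777
f(3) = 6777 / 3
= 2259.0 occurrences


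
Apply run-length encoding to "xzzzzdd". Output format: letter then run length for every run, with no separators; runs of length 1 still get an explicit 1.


String: "xzzzzdd"
Scanning for consecutive runs:
  'x' x 1
  'z' x 4
  'd' x 2
RLE = "x1z4d2"


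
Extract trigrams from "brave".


Word: "brave" (length 5)
Number of trigrams = 5 - 3 + 1 = 3
  Position 0: "bra"
  Position 1: "rav"
  Position 2: "ave"
Trigrams = "bra", "rav", "ave"


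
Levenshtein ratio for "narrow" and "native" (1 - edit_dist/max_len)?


Word 1: "narrow" (length 6)
Word 2: "native" (length 6)
One optimal edit sequence:
  1. keep 'n'
  2. keep 'a'
  3. substitute 'r' -> 't'  (+1)
  4. substitute 'r' -> 'i'  (+1)
  5. substitute 'o' -> 'v'  (+1)
  6. substitute 'w' -> 'e'  (+1)
Edit distance = 4
Max length = max(6, 6) = 6
Similarity = 1 - 4/6
= 0.3333


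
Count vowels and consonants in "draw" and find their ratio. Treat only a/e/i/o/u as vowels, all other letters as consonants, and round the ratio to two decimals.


Word: "draw"
Vowels (a,e,i,o,u): 1
Consonants: 3
Ratio = 1/3
= 0.33


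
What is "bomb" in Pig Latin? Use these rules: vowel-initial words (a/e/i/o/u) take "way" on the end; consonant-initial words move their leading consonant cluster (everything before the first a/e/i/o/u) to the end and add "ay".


Word: "bomb"
Starts with consonant(s) → move to end, add 'ay'
Consonant cluster: "b"
Pig Latin = "ombbay"


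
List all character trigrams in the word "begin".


Word: "begin" (length 5)
Number of trigrams = 5 - 3 + 1 = 3
  Position 0: "beg"
  Position 1: "egi"
  Position 2: "gin"
Trigrams = "beg", "egi", "gin"


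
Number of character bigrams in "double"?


Word: "double" (length 6)
Number of 2-grams = length - 2 + 1 = 6 - 2 + 1
= 5


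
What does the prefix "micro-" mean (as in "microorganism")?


Prefix: micro-
Example: microorganism = micro- + organism
Meaning = small


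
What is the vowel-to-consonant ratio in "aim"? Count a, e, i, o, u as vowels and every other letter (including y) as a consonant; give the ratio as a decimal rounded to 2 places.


Word: "aim"
Vowels (a,e,i,o,u): 2
Consonants: 1
Ratio = 2/1
= 2.00


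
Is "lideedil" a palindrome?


Word: "lideedil"
Reversed: "lideedil"
Forward == Backward? lideedil == lideedil
Palindrome = Yes


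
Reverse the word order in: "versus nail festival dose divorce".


Original: "versus nail festival dose divorce"
Words (1..n): versus | nail | festival | dose | divorce
Reversed (n..1): divorce | dose | festival | nail | versus
Result = "divorce dose festival nail versus"


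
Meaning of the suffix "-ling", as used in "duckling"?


Suffix: -ling
Example: duckling (duck + -ling)
Meaning = small / young


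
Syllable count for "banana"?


Word: "banana"
Syllable breakdown: ba | na | na
Counting: 3 parts
= 3 syllables


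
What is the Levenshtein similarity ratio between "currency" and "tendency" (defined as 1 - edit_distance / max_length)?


Word 1: "currency" (length 8)
Word 2: "tendency" (length 8)
One optimal edit sequence:
  1. substitute 'c' -> 't'  (+1)
  2. substitute 'u' -> 'e'  (+1)
  3. substitute 'r' -> 'n'  (+1)
  4. substitute 'r' -> 'd'  (+1)
  5. keep 'e'
  6. keep 'n'
  7. keep 'c'
  8. keep 'y'
Edit distance = 4
Max length = max(8, 8) = 8
Similarity = 1 - 4/8
= 0.5000


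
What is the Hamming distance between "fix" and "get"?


Comparing character by character (same length = 3):
  Pos 0: 'f' vs 'g' !=
  Pos 1: 'i' vs 'e' !=
  Pos 2: 'x' vs 't' !=
Hamming distance = 3


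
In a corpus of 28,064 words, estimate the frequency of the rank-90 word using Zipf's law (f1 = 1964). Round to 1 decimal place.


Zipf's law: f(r) = f(1) / r
f(1) = 1964
f(90) = 1964 / 90
= 21.8 occurrences


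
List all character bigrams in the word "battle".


Word: "battle" (length 6)
Number of bigrams = 6 - 2 + 1 = 5
  Position 0: "ba"
  Position 1: "at"
  Position 2: "tt"
  Position 3: "tl"
  Position 4: "le"
Bigrams = "ba", "at", "tt", "tl", "le"


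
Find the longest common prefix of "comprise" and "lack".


Word 1: "comprise"
Word 2: "lack"
Comparing from start:
  Pos 0: 'c' != 'l' (stop)
LCP = "" (length 0)


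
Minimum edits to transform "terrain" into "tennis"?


Word 1: "terrain" (length 7)
Word 2: "tennis" (length 6)
One optimal edit sequence (insert/delete/substitute each cost 1):
  1. keep 't'
  2. keep 'e'
  3. delete 'r'  (+1)
  4. substitute 'r' -> 'n'  (+1)
  5. substitute 'a' -> 'n'  (+1)
  6. keep 'i'
  7. substitute 'n' -> 's'  (+1)
Total edit operations: 4
Edit distance = 4


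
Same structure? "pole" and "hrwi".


Pattern of "pole": [0, 1, 2, 3]
Pattern of "hrwi": [0, 1, 2, 3]
Patterns match
Same pattern = Yes


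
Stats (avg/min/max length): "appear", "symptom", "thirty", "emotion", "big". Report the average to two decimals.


Lengths: "appear"=6, "symptom"=7, "thirty"=6, "emotion"=7, "big"=3
Sum = 29, Count = 5
Average = 29/5 = 5.80
= avg=5.80, min=3, max=7


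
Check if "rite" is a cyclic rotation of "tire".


Word: "tire", Candidate: "rite"
Method: check if candidate is substring of word+word
"tiretire" contains "rite"? No
Is rotation = No


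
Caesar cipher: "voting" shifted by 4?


Word: "voting"
Shift: 4
Each letter → (letter + shift) mod 26:
  'v' (21) + 4 = 25 → 'z'
  'o' (14) + 4 = 18 → 's'
  't' (19) + 4 = 23 → 'x'
  'i' (8) + 4 = 12 → 'm'
  'n' (13) + 4 = 17 → 'r'
  'g' (6) + 4 = 10 → 'k'
Result = "zsxmrk"


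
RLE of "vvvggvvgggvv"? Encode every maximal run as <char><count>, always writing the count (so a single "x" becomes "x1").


String: "vvvggvvgggvv"
Scanning for consecutive runs:
  'v' x 3
  'g' x 2
  'v' x 2
  'g' x 3
  'v' x 2
RLE = "v3g2v2g3v2"


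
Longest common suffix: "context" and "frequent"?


Word 1: "context"
Word 2: "frequent"
Comparing from end:
  Pos -1: 't' == 't'
  Pos -2: 'x' != 'n' (stop)
LCS = "t" (length 1)


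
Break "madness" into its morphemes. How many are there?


Word: "madness"
Morphemes: mad / -ness
Each morpheme carries meaning
= 2 morphemes


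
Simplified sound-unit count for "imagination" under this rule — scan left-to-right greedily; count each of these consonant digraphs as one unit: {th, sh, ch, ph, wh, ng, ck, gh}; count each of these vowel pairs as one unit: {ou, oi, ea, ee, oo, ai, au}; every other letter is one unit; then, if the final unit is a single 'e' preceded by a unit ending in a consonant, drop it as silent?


Word: "imagination" (11 letters)
Left-to-right scan:
  1. 'i' (letter)
  2. 'm' (letter)
  3. 'a' (letter)
  4. 'g' (letter)
  5. 'i' (letter)
  6. 'n' (letter)
  7. 'a' (letter)
  8. 't' (letter)
  9. 'i' (letter)
  10. 'o' (letter)
  11. 'n' (letter)
Units from scan: 11
Sound units = 11 units


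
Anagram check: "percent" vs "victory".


Word 1: "percent" → sorted: ceenprt
Word 2: "victory" → sorted: ciortvy
Same letters? ceenprt != ciortvy
Anagram = No


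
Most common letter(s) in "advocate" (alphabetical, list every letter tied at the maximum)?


Word: "advocate"
Letter counts:
  'a': 2
  'c': 1
  'd': 1
  'e': 1
  'o': 1
  't': 1
  'v': 1
Maximum count = 2
Most frequent = 'a' (2 times each)


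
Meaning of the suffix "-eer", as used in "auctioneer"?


Suffix: -eer
Example: auctioneer (auction + -eer)
Meaning = one who is concerned with


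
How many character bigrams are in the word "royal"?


Word: "royal" (length 5)
Number of 2-grams = length - 2 + 1 = 5 - 2 + 1
= 4


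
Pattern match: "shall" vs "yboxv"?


Pattern of "shall": [0, 1, 2, 3, 3]
Pattern of "yboxv": [0, 1, 2, 3, 4]
Patterns do not match
Same pattern = No


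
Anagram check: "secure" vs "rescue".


Word 1: "secure" → sorted: ceersu
Word 2: "rescue" → sorted: ceersu
Same letters? ceersu == ceersu
Anagram = Yes


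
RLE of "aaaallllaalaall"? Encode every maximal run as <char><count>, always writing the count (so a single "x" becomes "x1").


String: "aaaallllaalaall"
Scanning for consecutive runs:
  'a' x 4
  'l' x 4
  'a' x 2
  'l' x 1
  'a' x 2
  'l' x 2
RLE = "a4l4a2l1a2l2"


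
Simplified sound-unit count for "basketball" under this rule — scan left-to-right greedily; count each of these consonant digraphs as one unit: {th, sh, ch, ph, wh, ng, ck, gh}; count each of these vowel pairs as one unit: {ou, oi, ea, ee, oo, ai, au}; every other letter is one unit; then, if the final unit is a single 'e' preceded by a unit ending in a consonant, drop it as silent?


Word: "basketball" (10 letters)
Left-to-right scan:
  [1] 'b' (letter)
  [2] 'a' (letter)
  [3] 's' (letter)
  [4] 'k' (letter)
  [5] 'e' (letter)
  [6] 't' (letter)
  [7] 'b' (letter)
  [8] 'a' (letter)
  [9] 'l' (letter)
  [10] 'l' (letter)
Units from scan: 10
Sound units = 10 units


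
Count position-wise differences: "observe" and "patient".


Comparing character by character (same length = 7):
  Pos 0: 'o' vs 'p' !=
  Pos 1: 'b' vs 'a' !=
  Pos 2: 's' vs 't' !=
  Pos 3: 'e' vs 'i' !=
  Pos 4: 'r' vs 'e' !=
  Pos 5: 'v' vs 'n' !=
  Pos 6: 'e' vs 't' !=
Hamming distance = 7


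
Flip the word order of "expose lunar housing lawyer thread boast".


Original: "expose lunar housing lawyer thread boast"
Words (1..n): expose | lunar | housing | lawyer | thread | boast
Reversed (n..1): boast | thread | lawyer | housing | lunar | expose
Result = "boast thread lawyer housing lunar expose"


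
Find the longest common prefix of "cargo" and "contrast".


Word 1: "cargo"
Word 2: "contrast"
Comparing from start:
  Pos 0: 'c' == 'c'
  Pos 1: 'a' != 'o' (stop)
LCP = "c" (length 1)


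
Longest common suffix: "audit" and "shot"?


Word 1: "audit"
Word 2: "shot"
Comparing from end:
  Pos -1: 't' == 't'
  Pos -2: 'i' != 'o' (stop)
LCS = "t" (length 1)


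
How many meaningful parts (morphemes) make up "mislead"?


Word: "mislead"
Morphemes: mis- + lead
Each morpheme carries meaning
= 2 morphemes


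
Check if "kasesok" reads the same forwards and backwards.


Word: "kasesok"
Reversed: "kosesak"
Forward == Backward? kasesok != kosesak
Palindrome = No


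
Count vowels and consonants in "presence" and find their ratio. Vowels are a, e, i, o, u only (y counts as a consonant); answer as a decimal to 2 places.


Word: "presence"
Vowels (a,e,i,o,u): 3
Consonants: 5
Ratio = 3/5
= 0.60


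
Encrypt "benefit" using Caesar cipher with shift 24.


Word: "benefit"
Shift: 24
Each letter → (letter + shift) mod 26:
  'b' (1) + 24 = 25 → 'z'
  'e' (4) + 24 = 2 → 'c'
  'n' (13) + 24 = 11 → 'l'
  'e' (4) + 24 = 2 → 'c'
  'f' (5) + 24 = 3 → 'd'
  'i' (8) + 24 = 6 → 'g'
  't' (19) + 24 = 17 → 'r'
Result = "zclcdgr"


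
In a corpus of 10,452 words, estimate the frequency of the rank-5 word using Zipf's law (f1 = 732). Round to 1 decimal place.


Zipf's law: f(r) = f(1) / r
f(1) = 732
f(5) = 732 / 5
= 146.4 occurrences


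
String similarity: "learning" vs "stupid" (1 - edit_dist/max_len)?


Word 1: "learning" (length 8)
Word 2: "stupid" (length 6)
One optimal edit sequence:
  1. delete 'l'  (+1)
  2. substitute 'e' -> 's'  (+1)
  3. substitute 'a' -> 't'  (+1)
  4. substitute 'r' -> 'u'  (+1)
  5. substitute 'n' -> 'p'  (+1)
  6. keep 'i'
  7. delete 'n'  (+1)
  8. substitute 'g' -> 'd'  (+1)
Edit distance = 7
Max length = max(8, 6) = 8
Similarity = 1 - 7/8
= 0.1250


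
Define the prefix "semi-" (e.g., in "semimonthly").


Prefix: semi-
Example: semimonthly = semi- + monthly
Meaning = half


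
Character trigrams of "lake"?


Word: "lake" (length 4)
Number of trigrams = 4 - 3 + 1 = 2
  Position 0: "lak"
  Position 1: "ake"
Trigrams = "lak", "ake"


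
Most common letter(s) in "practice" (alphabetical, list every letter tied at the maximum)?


Word: "practice"
Letter counts:
  'a': 1
  'c': 2
  'e': 1
  'i': 1
  'p': 1
  'r': 1
  't': 1
Maximum count = 2
Most frequent = 'c' (2 times each)


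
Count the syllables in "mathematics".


Word: "mathematics"
Syllable breakdown: math / e / mat / ics
Counting: 4 parts
= 4 syllables


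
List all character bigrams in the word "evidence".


Word: "evidence" (length 8)
Number of bigrams = 8 - 2 + 1 = 7
  Position 0: "ev"
  Position 1: "vi"
  Position 2: "id"
  Position 3: "de"
  Position 4: "en"
  Position 5: "nc"
  Position 6: "ce"
Bigrams = "ev", "vi", "id", "de", "en", "nc", "ce"


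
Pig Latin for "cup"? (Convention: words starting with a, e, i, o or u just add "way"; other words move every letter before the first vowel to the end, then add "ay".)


Word: "cup"
Starts with consonant(s) → move to end, add 'ay'
Consonant cluster: "c"
Pig Latin = "upcay"


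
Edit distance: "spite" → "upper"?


Word 1: "spite" (length 5)
Word 2: "upper" (length 5)
One optimal edit sequence (insert/delete/substitute each cost 1):
  1. substitute 's' -> 'u'  (+1)
  2. keep 'p'
  3. substitute 'i' -> 'p'  (+1)
  4. substitute 't' -> 'e'  (+1)
  5. substitute 'e' -> 'r'  (+1)
Total edit operations: 4
Edit distance = 4


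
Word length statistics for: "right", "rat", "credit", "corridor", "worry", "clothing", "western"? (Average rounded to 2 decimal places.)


Lengths: "right"=5, "rat"=3, "credit"=6, "corridor"=8, "worry"=5, "clothing"=8, "western"=7
Sum = 42, Count = 7
Average = 42/7 = 6.00
= avg=6.00, min=3, max=8


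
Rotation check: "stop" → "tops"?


Word: "stop", Candidate: "tops"
Method: check if candidate is substring of word+word
"stopstop" contains "tops"? Yes
Is rotation = Yes


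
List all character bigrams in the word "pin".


Word: "pin" (length 3)
Number of bigrams = 3 - 2 + 1 = 2
  Position 0: "pi"
  Position 1: "in"
Bigrams = "pi", "in"


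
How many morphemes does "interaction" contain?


Word: "interaction"
Morphemes: inter- / act / -ion
Each morpheme carries meaning
= 3 morphemes


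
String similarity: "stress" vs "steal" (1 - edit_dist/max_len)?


Word 1: "stress" (length 6)
Word 2: "steal" (length 5)
One optimal edit sequence:
  1. keep 's'
  2. keep 't'
  3. delete 'r'  (+1)
  4. keep 'e'
  5. substitute 's' -> 'a'  (+1)
  6. substitute 's' -> 'l'  (+1)
Edit distance = 3
Max length = max(6, 5) = 6
Similarity = 1 - 3/6
= 0.5000


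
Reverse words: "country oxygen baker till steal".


Original: "country oxygen baker till steal"
Words (1..n): country | oxygen | baker | till | steal
Reversed (n..1): steal | till | baker | oxygen | country
Result = "steal till baker oxygen country"


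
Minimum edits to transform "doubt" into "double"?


Word 1: "doubt" (length 5)
Word 2: "double" (length 6)
One optimal edit sequence (insert/delete/substitute each cost 1):
  1. keep 'd'
  2. keep 'o'
  3. keep 'u'
  4. keep 'b'
  5. insert 'l'  (+1)
  6. substitute 't' -> 'e'  (+1)
Total edit operations: 2
Edit distance = 2


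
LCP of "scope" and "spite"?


Word 1: "scope"
Word 2: "spite"
Comparing from start:
  Pos 0: 's' == 's'
  Pos 1: 'c' != 'p' (stop)
LCP = "s" (length 1)


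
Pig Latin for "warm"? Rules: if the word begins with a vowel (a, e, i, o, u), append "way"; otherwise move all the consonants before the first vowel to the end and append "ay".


Word: "warm"
Starts with consonant(s) → move to end, add 'ay'
Consonant cluster: "w"
Pig Latin = "armway"


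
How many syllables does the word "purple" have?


Word: "purple"
Syllable breakdown: pur / ple
Counting: 2 parts
= 2 syllables


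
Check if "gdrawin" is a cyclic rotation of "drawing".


Word: "drawing", Candidate: "gdrawin"
Method: check if candidate is substring of word+word
"drawingdrawing" contains "gdrawin"? Yes
Is rotation = Yes


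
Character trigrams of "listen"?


Word: "listen" (length 6)
Number of trigrams = 6 - 3 + 1 = 4
  Position 0: "lis"
  Position 1: "ist"
  Position 2: "ste"
  Position 3: "ten"
Trigrams = "lis", "ist", "ste", "ten"


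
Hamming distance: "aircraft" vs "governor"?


Comparing character by character (same length = 8):
  Pos 0: 'a' vs 'g' !=
  Pos 1: 'i' vs 'o' !=
  Pos 2: 'r' vs 'v' !=
  Pos 3: 'c' vs 'e' !=
  Pos 4: 'r' vs 'r' =
  Pos 5: 'a' vs 'n' !=
  Pos 6: 'f' vs 'o' !=
  Pos 7: 't' vs 'r' !=
Hamming distance = 7


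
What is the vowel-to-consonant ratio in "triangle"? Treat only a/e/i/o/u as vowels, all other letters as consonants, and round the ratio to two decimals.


Word: "triangle"
Vowels (a,e,i,o,u): 3
Consonants: 5
Ratio = 3/5
= 0.60


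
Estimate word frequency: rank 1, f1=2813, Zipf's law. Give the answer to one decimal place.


Zipf's law: f(r) = f(1) / r
f(1) = 2813
f(1) = 2813 / 1
= 2813.0 occurrences


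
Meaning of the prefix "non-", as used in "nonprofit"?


Prefix: non-
Example: nonprofit = non- + profit
Meaning = not


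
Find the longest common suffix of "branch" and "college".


Word 1: "branch"
Word 2: "college"
Comparing from end:
  Pos -1: 'h' != 'e' (stop)
LCS = "" (length 0)


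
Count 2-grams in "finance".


Word: "finance" (length 7)
Number of 2-grams = length - 2 + 1 = 7 - 2 + 1
= 6


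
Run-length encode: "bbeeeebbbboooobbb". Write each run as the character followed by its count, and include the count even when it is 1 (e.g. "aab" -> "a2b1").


String: "bbeeeebbbboooobbb"
Scanning for consecutive runs:
  'b' x 2
  'e' x 4
  'b' x 4
  'o' x 4
  'b' x 3
RLE = "b2e4b4o4b3"


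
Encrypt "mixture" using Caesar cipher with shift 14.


Word: "mixture"
Shift: 14
Each letter → (letter + shift) mod 26:
  'm' (12) + 14 = 0 → 'a'
  'i' (8) + 14 = 22 → 'w'
  'x' (23) + 14 = 11 → 'l'
  't' (19) + 14 = 7 → 'h'
  'u' (20) + 14 = 8 → 'i'
  'r' (17) + 14 = 5 → 'f'
  'e' (4) + 14 = 18 → 's'
Result = "awlhifs"


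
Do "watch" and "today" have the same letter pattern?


Pattern of "watch": [0, 1, 2, 3, 4]
Pattern of "today": [0, 1, 2, 3, 4]
Patterns match
Same pattern = Yes


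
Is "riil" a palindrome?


Word: "riil"
Reversed: "liir"
Forward == Backward? riil != liir
Palindrome = No


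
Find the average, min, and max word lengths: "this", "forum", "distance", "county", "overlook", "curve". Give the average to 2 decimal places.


Lengths: "this"=4, "forum"=5, "distance"=8, "county"=6, "overlook"=8, "curve"=5
Sum = 36, Count = 6
Average = 36/6 = 6.00
= avg=6.00, min=4, max=8


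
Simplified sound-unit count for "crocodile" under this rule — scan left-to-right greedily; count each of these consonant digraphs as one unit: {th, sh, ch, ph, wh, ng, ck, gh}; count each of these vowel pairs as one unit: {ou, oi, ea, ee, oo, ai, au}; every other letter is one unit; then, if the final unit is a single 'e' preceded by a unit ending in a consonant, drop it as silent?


Word: "crocodile" (9 letters)
Left-to-right scan:
  1. 'c' (letter)
  2. 'r' (letter)
  3. 'o' (letter)
  4. 'c' (letter)
  5. 'o' (letter)
  6. 'd' (letter)
  7. 'i' (letter)
  8. 'l' (letter)
  9. 'e' (letter)
Units from scan: 9
Final unit is 'e' after a consonant -> drop as silent (-1)
Sound units = 8 units


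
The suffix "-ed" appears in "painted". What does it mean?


Suffix: -ed
As in: painted -> paint + -ed
Meaning = past tense


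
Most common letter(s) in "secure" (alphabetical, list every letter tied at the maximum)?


Word: "secure"
Letter counts:
  'c': 1
  'e': 2
  'r': 1
  's': 1
  'u': 1
Maximum count = 2
Most frequent = 'e' (2 times each)


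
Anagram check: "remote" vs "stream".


Word 1: "remote" → sorted: eemort
Word 2: "stream" → sorted: aemrst
Same letters? eemort != aemrst
Anagram = No


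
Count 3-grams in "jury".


Word: "jury" (length 4)
Number of 3-grams = length - 3 + 1 = 4 - 3 + 1
= 2


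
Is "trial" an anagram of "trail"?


Word 1: "trail" → sorted: ailrt
Word 2: "trial" → sorted: ailrt
Same letters? ailrt == ailrt
Anagram = Yes


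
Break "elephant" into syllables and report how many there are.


Word: "elephant"
Syllable breakdown: el / e / phant
Counting: 3 parts
= 3 syllables


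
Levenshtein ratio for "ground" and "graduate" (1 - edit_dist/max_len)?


Word 1: "ground" (length 6)
Word 2: "graduate" (length 8)
One optimal edit sequence:
  1. keep 'g'
  2. keep 'r'
  3. insert 'a'  (+1)
  4. substitute 'o' -> 'd'  (+1)
  5. keep 'u'
  6. insert 'a'  (+1)
  7. substitute 'n' -> 't'  (+1)
  8. substitute 'd' -> 'e'  (+1)
Edit distance = 5
Max length = max(6, 8) = 8
Similarity = 1 - 5/8
= 0.3750
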